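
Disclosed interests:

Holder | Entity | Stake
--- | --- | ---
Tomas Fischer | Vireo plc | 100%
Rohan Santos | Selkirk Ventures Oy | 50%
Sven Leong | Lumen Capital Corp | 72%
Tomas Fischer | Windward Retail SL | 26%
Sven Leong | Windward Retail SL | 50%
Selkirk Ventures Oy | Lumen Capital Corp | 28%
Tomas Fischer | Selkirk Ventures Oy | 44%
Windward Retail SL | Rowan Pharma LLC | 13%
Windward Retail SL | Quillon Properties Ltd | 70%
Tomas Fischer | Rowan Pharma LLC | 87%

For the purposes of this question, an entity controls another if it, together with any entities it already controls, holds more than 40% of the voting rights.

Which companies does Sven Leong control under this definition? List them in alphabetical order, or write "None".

Lumen Capital Corp, Quillon Properties Ltd, Windward Retail SL

Sven holds 50% of Windward, so Sven controls Windward.
Windward holds 70% of Quillon, so Sven controls Quillon.
Sven holds 72% of Lumen, so Sven controls Lumen.
No other company's threshold is met.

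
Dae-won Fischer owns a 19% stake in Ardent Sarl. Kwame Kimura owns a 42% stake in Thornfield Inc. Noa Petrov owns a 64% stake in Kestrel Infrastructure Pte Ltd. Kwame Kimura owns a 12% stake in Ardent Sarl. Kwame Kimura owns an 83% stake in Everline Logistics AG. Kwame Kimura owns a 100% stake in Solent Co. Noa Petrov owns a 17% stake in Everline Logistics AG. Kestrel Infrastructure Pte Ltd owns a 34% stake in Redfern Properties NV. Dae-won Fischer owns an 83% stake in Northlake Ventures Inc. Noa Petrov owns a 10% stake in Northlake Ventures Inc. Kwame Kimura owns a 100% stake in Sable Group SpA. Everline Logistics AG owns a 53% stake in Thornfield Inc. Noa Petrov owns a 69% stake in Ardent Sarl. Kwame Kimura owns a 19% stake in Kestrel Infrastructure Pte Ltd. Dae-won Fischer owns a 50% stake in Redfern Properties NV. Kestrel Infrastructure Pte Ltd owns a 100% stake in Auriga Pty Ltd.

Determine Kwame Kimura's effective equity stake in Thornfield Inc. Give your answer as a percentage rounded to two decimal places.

85.99%

Kwame reaches Thornfield along 2 paths.
Via Everline: 83% × 53% = 43.99%.
Direct stake: 42% = 42%.
Total: 43.99% + 42% = 85.99%.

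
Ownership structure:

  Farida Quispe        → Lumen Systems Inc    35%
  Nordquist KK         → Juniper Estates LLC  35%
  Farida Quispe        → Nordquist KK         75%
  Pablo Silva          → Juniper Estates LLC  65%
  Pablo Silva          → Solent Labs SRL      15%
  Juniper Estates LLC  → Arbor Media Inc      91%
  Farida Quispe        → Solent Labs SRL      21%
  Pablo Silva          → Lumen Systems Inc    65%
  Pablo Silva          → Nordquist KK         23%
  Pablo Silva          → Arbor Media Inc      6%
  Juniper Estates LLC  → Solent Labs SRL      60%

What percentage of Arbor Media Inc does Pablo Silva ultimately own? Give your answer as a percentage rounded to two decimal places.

72.48%

Pablo reaches Arbor along 3 paths.
Via Nordquist → Juniper: 23% × 35% × 91% = 7.3255%.
Via Juniper: 65% × 91% = 59.15%.
Direct stake: 6% = 6%.
Total: 7.3255% + 59.15% + 6% = 72.4755%.
Rounded: 72.48%.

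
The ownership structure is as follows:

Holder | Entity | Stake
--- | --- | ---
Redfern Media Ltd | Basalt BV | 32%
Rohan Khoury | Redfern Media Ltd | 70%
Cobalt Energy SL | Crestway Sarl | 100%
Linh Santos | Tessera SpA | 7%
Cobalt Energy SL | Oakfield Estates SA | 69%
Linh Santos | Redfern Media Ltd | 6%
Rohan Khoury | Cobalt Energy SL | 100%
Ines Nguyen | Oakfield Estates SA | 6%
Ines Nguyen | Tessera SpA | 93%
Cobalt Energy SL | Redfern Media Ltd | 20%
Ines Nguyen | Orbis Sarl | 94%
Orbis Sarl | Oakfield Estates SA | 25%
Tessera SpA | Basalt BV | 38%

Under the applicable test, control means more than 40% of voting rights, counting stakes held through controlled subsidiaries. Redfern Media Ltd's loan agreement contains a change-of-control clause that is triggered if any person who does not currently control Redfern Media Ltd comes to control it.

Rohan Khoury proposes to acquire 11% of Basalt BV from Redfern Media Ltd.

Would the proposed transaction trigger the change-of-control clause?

The purchase adds only to Rohan's holdings (Redfern's stake shrinks), so Rohan is the only person who could newly come to control Redfern.
Rohan holds 100% of Cobalt, so Rohan controls Cobalt.
Rohan and Cobalt together hold 70% + 20% = 90% of Redfern, so Rohan controls Redfern.
So Rohan already controls Redfern before the transaction.
After the purchase, Rohan holds 11% of Basalt directly, and Redfern's stake falls to 21%.
Rohan controlled Redfern already, so this is not a new person acquiring control; every other person's position is unchanged or reduced.
No new person acquires control, so the clause is not triggered.

No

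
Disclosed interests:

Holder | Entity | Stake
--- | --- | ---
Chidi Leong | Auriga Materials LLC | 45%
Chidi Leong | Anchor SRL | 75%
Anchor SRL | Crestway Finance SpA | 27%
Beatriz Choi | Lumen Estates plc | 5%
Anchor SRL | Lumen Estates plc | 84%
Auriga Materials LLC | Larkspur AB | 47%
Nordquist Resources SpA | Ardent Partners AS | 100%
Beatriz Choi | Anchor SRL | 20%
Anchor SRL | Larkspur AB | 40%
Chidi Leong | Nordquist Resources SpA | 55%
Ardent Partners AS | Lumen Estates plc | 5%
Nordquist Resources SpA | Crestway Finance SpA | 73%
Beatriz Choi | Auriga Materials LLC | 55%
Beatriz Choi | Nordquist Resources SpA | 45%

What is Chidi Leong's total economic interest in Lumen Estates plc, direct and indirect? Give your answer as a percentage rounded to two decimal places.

65.75%

Chidi reaches Lumen along 2 paths.
Via Anchor: 75% × 84% = 63%.
Via Nordquist → Ardent: 55% × 100% × 5% = 2.75%.
Total: 63% + 2.75% = 65.75%.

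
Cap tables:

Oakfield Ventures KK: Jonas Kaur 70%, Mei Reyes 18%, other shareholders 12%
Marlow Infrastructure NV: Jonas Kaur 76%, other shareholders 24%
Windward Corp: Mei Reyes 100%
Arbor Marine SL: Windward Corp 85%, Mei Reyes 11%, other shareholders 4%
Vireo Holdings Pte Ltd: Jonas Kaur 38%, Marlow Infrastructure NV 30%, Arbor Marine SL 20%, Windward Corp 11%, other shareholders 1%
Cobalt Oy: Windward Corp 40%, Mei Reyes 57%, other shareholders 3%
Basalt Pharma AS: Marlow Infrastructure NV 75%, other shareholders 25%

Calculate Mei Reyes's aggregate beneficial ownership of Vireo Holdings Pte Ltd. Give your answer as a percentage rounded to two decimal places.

30.20%

Mei reaches Vireo along 3 paths.
Via Windward → Arbor: 100% × 85% × 20% = 17%.
Via Arbor: 11% × 20% = 2.2%.
Via Windward: 100% × 11% = 11%.
Total: 17% + 2.2% + 11% = 30.2%.
Rounded: 30.20%.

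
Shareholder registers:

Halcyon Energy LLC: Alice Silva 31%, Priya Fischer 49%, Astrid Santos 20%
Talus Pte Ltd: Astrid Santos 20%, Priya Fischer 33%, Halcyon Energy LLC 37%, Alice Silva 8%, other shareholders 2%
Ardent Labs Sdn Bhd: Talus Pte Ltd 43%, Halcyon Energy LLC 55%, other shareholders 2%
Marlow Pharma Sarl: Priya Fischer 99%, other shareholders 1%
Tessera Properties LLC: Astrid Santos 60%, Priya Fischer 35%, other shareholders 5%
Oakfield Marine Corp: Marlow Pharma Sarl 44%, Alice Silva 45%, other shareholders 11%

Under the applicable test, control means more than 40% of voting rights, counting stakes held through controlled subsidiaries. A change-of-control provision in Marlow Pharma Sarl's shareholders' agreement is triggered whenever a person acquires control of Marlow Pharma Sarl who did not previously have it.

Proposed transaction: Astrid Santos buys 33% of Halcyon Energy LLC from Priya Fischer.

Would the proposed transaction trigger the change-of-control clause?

No

The purchase adds only to Astrid's holdings (Priya's stake shrinks), so Astrid is the only person who could newly come to control Marlow.
Astrid holds 60% of Tessera, so Astrid controls Tessera.
Neither Astrid nor any entity Astrid controls holds any voting interest in Marlow.
So before the transaction, Astrid does not control Marlow.
After the purchase, Astrid's direct stake in Halcyon rises to 20% + 33% = 53%, and Priya's stake falls to 16%.
Astrid holds 53% of Halcyon, so Astrid controls Halcyon.
Astrid and Halcyon together hold 20% + 37% = 57% of Talus, so Astrid controls Talus.
Talus and Halcyon together hold 43% + 55% = 98% of Ardent, so Astrid controls Ardent.
After the transaction, neither Astrid nor any entity Astrid controls holds a voting interest in Marlow, so Astrid still does not control it.
No new person acquires control, so the clause is not triggered.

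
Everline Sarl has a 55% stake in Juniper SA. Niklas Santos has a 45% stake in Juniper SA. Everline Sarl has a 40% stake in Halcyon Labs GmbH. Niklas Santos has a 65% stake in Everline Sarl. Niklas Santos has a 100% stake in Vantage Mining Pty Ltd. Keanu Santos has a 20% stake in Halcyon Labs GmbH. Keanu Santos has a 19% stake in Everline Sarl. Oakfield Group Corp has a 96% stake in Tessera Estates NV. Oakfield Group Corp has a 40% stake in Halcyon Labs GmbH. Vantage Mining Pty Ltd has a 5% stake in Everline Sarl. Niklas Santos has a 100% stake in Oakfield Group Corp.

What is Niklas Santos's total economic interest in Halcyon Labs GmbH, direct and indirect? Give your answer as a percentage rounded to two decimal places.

Niklas reaches Halcyon along 3 paths.
Via Vantage → Everline: 100% × 5% × 40% = 2%.
Via Everline: 65% × 40% = 26%.
Via Oakfield: 100% × 40% = 40%.
Total: 2% + 26% + 40% = 68%.
Rounded: 68.00%.

68.00%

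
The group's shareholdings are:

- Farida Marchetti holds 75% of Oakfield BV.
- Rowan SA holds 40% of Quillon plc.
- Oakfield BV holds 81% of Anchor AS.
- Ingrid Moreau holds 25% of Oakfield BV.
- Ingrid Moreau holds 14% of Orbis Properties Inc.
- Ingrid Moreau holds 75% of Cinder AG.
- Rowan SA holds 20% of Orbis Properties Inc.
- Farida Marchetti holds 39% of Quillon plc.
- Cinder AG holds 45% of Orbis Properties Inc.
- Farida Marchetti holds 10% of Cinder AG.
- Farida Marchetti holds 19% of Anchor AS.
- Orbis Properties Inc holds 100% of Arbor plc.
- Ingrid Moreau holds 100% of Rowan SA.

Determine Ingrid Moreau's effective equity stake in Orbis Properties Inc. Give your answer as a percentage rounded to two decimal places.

Ingrid reaches Orbis along 3 paths.
Via Cinder: 75% × 45% = 33.75%.
Via Rowan: 100% × 20% = 20%.
Direct stake: 14% = 14%.
Total: 33.75% + 20% + 14% = 67.75%.

67.75%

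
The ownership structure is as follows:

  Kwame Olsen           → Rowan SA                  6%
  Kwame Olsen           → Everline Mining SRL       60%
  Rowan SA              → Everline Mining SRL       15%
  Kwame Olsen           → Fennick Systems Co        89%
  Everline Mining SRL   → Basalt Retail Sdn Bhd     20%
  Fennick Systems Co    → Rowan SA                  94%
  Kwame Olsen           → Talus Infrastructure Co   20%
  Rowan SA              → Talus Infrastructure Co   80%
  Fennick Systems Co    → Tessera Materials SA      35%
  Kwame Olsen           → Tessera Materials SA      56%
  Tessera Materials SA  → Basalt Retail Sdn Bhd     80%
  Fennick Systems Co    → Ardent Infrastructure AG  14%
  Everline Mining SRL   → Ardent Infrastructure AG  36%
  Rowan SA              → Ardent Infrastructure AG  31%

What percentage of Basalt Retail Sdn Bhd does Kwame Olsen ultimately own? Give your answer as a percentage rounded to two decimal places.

Kwame reaches Basalt along 5 paths.
Via Fennick → Tessera: 89% × 35% × 80% = 24.92%.
Via Tessera: 56% × 80% = 44.8%.
Via Rowan → Everline: 6% × 15% × 20% = 0.18%.
Via Fennick → Rowan → Everline: 89% × 94% × 15% × 20% = 2.5098%.
Via Everline: 60% × 20% = 12%.
Total: 24.92% + 44.8% + 0.18% + 2.5098% + 12% = 84.4098%.
Rounded: 84.41%.

84.41%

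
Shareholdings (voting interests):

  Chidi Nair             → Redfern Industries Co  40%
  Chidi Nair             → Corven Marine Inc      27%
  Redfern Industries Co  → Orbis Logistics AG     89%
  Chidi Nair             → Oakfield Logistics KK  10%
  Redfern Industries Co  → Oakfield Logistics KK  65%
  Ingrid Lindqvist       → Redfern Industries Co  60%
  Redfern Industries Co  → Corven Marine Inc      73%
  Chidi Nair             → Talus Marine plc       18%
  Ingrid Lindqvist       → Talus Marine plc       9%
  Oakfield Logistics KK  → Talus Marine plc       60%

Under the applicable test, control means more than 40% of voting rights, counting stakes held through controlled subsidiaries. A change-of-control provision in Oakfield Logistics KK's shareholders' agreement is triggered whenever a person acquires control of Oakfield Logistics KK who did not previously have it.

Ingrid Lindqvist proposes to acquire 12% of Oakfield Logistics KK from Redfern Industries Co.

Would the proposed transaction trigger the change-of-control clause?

The purchase adds only to Ingrid's holdings (Redfern's stake shrinks), so Ingrid is the only person who could newly come to control Oakfield.
Ingrid holds 60% of Redfern, so Ingrid controls Redfern.
Redfern holds 65% of Oakfield, so Ingrid controls Oakfield.
So Ingrid already controls Oakfield before the transaction.
After the purchase, Ingrid holds 12% of Oakfield directly, and Redfern's stake falls to 53%.
Ingrid controlled Oakfield already, so this is not a new person acquiring control; every other person's position is unchanged or reduced.
No new person acquires control, so the clause is not triggered.

No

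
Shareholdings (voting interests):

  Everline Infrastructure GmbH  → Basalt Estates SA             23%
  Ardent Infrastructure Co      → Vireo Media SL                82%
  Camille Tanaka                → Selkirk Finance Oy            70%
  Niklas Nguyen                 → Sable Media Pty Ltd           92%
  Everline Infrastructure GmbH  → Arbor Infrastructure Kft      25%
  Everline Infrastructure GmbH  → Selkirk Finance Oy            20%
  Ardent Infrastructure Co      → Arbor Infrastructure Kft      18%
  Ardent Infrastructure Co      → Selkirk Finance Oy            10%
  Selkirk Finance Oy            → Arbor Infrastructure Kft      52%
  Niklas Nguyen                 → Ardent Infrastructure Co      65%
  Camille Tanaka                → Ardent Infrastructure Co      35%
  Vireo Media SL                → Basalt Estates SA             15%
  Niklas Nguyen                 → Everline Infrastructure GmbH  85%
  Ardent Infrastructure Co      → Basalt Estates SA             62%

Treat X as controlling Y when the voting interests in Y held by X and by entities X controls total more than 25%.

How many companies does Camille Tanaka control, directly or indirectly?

5

Camille holds 35% of Ardent, so Camille controls Ardent.
Ardent holds 82% of Vireo, so Camille controls Vireo.
Ardent and Camille together hold 10% + 70% = 80% of Selkirk, so Camille controls Selkirk.
Vireo and Ardent together hold 15% + 62% = 77% of Basalt, so Camille controls Basalt.
Ardent and Selkirk together hold 18% + 52% = 70% of Arbor, so Camille controls Arbor.
No other company's threshold is met.
Camille controls 5 companies.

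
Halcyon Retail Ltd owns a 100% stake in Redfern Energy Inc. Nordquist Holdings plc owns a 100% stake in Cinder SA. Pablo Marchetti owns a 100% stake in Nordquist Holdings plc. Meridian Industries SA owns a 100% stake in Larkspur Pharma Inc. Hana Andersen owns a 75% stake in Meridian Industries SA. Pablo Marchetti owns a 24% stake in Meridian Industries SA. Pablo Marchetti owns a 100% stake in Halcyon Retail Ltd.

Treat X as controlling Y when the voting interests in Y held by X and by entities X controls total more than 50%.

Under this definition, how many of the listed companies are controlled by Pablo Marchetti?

4

Pablo holds 100% of Halcyon, so Pablo controls Halcyon.
Pablo holds 100% of Nordquist, so Pablo controls Nordquist.
Nordquist holds 100% of Cinder, so Pablo controls Cinder.
Halcyon holds 100% of Redfern, so Pablo controls Redfern.
No other company's threshold is met.
Pablo controls 4 companies.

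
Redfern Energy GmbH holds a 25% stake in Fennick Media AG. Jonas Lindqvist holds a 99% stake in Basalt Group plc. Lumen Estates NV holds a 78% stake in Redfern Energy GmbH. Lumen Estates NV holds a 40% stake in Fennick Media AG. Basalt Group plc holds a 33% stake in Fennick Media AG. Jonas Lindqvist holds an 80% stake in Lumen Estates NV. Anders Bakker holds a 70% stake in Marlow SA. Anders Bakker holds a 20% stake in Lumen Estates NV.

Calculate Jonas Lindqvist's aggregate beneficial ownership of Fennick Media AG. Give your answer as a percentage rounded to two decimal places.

80.27%

Jonas reaches Fennick along 3 paths.
Via Lumen → Redfern: 80% × 78% × 25% = 15.6%.
Via Lumen: 80% × 40% = 32%.
Via Basalt: 99% × 33% = 32.67%.
Total: 15.6% + 32% + 32.67% = 80.27%.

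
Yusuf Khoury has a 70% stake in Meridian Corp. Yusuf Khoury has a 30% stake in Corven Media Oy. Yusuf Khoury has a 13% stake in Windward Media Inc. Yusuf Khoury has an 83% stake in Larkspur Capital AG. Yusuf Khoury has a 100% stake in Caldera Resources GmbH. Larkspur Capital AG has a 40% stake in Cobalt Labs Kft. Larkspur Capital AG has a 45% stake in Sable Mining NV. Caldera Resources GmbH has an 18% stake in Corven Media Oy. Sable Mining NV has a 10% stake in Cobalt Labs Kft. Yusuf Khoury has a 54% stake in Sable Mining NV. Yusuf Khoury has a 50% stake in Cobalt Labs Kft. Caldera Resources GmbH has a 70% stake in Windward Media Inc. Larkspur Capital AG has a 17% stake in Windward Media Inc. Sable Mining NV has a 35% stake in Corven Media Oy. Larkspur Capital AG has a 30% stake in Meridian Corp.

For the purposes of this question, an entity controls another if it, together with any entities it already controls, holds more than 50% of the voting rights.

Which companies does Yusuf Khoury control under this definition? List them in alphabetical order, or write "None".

Caldera Resources GmbH, Cobalt Labs Kft, Corven Media Oy, Larkspur Capital AG, Meridian Corp, Sable Mining NV, Windward Media Inc

Yusuf holds 83% of Larkspur, so Yusuf controls Larkspur.
Yusuf holds 100% of Caldera, so Yusuf controls Caldera.
Yusuf and Larkspur together hold 70% + 30% = 100% of Meridian, so Yusuf controls Meridian.
Larkspur and Yusuf together hold 45% + 54% = 99% of Sable, so Yusuf controls Sable.
Caldera and Yusuf and Larkspur together hold 70% + 13% + 17% = 100% of Windward, so Yusuf controls Windward.
Sable and Yusuf and Larkspur together hold 10% + 50% + 40% = 100% of Cobalt, so Yusuf controls Cobalt.
Sable and Caldera and Yusuf together hold 35% + 18% + 30% = 83% of Corven, so Yusuf controls Corven.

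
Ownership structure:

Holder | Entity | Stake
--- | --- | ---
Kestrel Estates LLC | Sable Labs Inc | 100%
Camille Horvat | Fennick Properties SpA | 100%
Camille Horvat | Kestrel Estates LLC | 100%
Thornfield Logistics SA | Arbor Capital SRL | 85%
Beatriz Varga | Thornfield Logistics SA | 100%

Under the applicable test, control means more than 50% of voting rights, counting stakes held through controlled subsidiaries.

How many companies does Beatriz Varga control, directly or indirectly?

Beatriz holds 100% of Thornfield, so Beatriz controls Thornfield.
Thornfield holds 85% of Arbor, so Beatriz controls Arbor.
No other company's threshold is met.
Beatriz controls 2 companies.

2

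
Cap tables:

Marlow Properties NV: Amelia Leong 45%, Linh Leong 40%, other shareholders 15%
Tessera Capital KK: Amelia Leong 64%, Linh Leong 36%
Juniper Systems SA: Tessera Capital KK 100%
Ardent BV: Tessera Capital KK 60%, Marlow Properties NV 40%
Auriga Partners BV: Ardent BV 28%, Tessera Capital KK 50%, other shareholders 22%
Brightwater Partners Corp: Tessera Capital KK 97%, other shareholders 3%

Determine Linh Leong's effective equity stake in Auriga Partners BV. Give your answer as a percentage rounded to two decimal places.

28.53%

Linh reaches Auriga along 3 paths.
Via Tessera → Ardent: 36% × 60% × 28% = 6.048%.
Via Marlow → Ardent: 40% × 40% × 28% = 4.48%.
Via Tessera: 36% × 50% = 18%.
Total: 6.048% + 4.48% + 18% = 28.528%.
Rounded: 28.53%.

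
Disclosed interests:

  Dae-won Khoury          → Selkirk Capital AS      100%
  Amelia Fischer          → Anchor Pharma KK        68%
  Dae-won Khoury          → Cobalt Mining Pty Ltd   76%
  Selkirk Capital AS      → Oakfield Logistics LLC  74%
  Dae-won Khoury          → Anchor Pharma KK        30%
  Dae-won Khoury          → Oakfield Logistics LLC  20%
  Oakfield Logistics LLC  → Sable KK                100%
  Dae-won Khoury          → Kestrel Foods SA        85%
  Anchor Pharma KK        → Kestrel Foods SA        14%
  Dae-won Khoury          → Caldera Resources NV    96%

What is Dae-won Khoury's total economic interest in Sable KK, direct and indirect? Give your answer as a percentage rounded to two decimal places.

94.00%

Dae-won reaches Sable along 2 paths.
Via Selkirk → Oakfield: 100% × 74% × 100% = 74%.
Via Oakfield: 20% × 100% = 20%.
Total: 74% + 20% = 94%.
Rounded: 94.00%.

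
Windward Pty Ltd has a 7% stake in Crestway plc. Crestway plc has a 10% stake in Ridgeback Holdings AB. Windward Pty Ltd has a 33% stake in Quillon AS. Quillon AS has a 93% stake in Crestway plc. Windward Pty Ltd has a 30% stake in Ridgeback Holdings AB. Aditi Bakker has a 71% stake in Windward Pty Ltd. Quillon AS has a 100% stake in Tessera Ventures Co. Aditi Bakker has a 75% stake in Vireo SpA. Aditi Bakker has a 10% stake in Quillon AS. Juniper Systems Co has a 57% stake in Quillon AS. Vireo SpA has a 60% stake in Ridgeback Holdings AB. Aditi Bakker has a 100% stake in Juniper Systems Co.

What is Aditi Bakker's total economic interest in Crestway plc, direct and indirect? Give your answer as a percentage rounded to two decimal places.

89.07%

Aditi reaches Crestway along 4 paths.
Via Windward: 71% × 7% = 4.97%.
Via Quillon: 10% × 93% = 9.3%.
Via Windward → Quillon: 71% × 33% × 93% = 21.7899%.
Via Juniper → Quillon: 100% × 57% × 93% = 53.01%.
Total: 4.97% + 9.3% + 21.7899% + 53.01% = 89.0699%.
Rounded: 89.07%.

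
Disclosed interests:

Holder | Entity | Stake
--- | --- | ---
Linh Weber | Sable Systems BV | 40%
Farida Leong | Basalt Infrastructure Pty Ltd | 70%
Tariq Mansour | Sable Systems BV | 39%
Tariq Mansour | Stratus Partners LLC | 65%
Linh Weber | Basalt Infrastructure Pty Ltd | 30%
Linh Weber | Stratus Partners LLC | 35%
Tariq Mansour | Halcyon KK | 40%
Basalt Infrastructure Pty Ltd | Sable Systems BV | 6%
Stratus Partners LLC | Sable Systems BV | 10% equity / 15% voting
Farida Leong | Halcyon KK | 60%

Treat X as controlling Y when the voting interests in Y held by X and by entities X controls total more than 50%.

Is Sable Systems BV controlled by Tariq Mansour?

Tariq holds 65% of Stratus, so Tariq controls Stratus.
Tariq and Stratus together hold 39% + 15% = 54% of Sable, so Tariq controls Sable.

Yes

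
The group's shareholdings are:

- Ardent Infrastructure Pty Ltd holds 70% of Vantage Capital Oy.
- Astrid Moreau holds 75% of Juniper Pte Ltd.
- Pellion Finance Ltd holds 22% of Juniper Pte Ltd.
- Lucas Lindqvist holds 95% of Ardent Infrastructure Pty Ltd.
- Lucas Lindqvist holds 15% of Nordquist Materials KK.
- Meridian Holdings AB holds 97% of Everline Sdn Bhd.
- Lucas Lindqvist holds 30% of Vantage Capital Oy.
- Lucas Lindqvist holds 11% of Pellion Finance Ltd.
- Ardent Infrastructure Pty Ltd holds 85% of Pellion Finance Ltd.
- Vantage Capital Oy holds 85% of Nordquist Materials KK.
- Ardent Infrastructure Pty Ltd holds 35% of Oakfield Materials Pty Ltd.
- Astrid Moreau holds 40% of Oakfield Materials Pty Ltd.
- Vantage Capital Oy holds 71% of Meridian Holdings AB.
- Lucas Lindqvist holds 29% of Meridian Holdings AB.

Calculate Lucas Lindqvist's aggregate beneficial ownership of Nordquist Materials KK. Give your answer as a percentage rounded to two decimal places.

97.03%

Lucas reaches Nordquist along 3 paths.
Direct stake: 15% = 15%.
Via Vantage: 30% × 85% = 25.5%.
Via Ardent → Vantage: 95% × 70% × 85% = 56.525%.
Total: 15% + 25.5% + 56.525% = 97.025%.
Rounded: 97.03%.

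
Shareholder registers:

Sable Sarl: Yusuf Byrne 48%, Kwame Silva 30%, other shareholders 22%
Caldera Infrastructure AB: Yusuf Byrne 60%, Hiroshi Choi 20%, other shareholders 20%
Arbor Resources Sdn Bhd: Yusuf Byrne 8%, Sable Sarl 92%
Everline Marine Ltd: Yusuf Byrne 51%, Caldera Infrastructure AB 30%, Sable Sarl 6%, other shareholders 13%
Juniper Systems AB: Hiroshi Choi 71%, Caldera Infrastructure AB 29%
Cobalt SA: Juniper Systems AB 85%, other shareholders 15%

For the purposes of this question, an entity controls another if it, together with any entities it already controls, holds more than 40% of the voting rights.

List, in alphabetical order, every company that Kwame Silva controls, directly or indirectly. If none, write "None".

None

Kwame's largest direct stake is 30% in Sable, which does not meet the threshold.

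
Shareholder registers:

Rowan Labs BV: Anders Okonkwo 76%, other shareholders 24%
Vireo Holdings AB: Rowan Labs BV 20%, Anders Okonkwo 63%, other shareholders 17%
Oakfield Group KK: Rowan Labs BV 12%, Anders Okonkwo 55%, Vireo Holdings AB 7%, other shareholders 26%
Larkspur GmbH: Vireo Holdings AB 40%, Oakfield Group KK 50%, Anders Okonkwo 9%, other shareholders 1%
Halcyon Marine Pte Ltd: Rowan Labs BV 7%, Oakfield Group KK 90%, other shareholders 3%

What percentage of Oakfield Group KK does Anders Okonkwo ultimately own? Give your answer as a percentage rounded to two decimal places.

Anders reaches Oakfield along 4 paths.
Via Rowan: 76% × 12% = 9.12%.
Direct stake: 55% = 55%.
Via Rowan → Vireo: 76% × 20% × 7% = 1.064%.
Via Vireo: 63% × 7% = 4.41%.
Total: 9.12% + 55% + 1.064% + 4.41% = 69.594%.
Rounded: 69.59%.

69.59%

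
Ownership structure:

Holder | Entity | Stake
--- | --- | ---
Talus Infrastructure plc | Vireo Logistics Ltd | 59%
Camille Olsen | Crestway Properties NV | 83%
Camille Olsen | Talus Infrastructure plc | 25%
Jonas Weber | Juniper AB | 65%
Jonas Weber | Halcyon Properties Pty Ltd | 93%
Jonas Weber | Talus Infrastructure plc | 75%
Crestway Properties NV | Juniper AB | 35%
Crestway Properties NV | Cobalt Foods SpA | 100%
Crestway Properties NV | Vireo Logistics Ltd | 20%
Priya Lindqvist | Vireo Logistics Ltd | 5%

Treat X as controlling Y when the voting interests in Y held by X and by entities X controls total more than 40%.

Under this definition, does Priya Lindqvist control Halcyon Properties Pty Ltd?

No

Priya's largest direct stake is 5% in Vireo, which does not meet the threshold, so Priya controls no company.
Neither Priya nor any entity Priya controls holds any voting interest in Halcyon.
So Priya does not control Halcyon.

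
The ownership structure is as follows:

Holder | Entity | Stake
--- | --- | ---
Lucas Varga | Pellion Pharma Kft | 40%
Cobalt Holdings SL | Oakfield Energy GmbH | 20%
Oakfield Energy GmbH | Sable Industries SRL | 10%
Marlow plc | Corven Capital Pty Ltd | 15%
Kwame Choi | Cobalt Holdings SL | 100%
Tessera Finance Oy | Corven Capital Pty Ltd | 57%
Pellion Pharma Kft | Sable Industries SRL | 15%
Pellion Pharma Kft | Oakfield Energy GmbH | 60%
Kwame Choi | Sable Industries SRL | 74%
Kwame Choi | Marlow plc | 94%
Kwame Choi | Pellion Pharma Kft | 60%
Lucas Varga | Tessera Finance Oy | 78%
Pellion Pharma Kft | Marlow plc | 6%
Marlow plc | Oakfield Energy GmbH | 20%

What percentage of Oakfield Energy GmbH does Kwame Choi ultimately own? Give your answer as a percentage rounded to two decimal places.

Kwame reaches Oakfield along 4 paths.
Via Marlow: 94% × 20% = 18.8%.
Via Pellion → Marlow: 60% × 6% × 20% = 0.72%.
Via Cobalt: 100% × 20% = 20%.
Via Pellion: 60% × 60% = 36%.
Total: 18.8% + 0.72% + 20% + 36% = 75.52%.

75.52%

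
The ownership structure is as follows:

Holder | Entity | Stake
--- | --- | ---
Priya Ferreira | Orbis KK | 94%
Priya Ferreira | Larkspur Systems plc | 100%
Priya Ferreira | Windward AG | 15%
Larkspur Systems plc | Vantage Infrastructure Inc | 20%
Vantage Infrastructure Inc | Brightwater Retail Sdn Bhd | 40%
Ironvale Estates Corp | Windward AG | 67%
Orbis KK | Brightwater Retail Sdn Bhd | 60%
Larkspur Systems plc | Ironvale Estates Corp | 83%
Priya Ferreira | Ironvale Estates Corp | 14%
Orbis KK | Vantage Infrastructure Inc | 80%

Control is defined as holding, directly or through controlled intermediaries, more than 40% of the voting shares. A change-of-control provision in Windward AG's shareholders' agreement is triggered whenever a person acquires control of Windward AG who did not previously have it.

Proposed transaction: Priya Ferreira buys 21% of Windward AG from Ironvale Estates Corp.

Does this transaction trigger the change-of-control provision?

No

The purchase adds only to Priya's holdings (Ironvale's stake shrinks), so Priya is the only person who could newly come to control Windward.
Priya holds 100% of Larkspur, so Priya controls Larkspur.
Larkspur and Priya together hold 83% + 14% = 97% of Ironvale, so Priya controls Ironvale.
Ironvale and Priya together hold 67% + 15% = 82% of Windward, so Priya controls Windward.
So Priya already controls Windward before the transaction.
After the purchase, Priya's direct stake in Windward rises to 15% + 21% = 36%, and Ironvale's stake falls to 46%.
Priya controlled Windward already, so this is not a new person acquiring control; every other person's position is unchanged or reduced.
No new person acquires control, so the clause is not triggered.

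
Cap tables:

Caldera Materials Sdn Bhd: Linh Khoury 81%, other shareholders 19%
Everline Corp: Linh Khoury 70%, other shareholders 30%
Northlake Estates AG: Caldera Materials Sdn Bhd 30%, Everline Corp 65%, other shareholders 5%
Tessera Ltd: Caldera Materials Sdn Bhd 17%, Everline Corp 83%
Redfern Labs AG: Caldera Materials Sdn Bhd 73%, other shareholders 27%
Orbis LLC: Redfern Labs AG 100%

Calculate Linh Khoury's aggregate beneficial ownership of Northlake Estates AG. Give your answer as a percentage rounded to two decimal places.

Linh reaches Northlake along 2 paths.
Via Caldera: 81% × 30% = 24.3%.
Via Everline: 70% × 65% = 45.5%.
Total: 24.3% + 45.5% = 69.8%.
Rounded: 69.80%.

69.80%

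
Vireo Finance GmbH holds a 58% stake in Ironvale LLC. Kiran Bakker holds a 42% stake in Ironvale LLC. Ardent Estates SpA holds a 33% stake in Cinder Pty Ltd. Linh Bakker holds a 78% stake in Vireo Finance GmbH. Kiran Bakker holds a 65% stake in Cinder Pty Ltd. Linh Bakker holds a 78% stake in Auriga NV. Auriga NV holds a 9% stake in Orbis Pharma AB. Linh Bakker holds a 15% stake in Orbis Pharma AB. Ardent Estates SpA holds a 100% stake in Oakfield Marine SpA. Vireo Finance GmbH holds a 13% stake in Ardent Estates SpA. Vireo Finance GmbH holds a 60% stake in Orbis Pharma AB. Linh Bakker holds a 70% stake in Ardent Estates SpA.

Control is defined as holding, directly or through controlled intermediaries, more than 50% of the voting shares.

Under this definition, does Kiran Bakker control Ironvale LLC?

Kiran holds 65% of Cinder, so Kiran controls Cinder.
In Ironvale, Kiran's side holds only 42%, not > 50%.
So Kiran does not control Ironvale.

No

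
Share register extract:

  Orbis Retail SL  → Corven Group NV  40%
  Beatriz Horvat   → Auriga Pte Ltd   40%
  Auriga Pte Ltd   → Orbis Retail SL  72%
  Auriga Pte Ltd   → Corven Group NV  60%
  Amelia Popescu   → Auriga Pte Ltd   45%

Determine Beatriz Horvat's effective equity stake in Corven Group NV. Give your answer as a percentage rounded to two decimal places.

35.52%

Beatriz reaches Corven along 2 paths.
Via Auriga: 40% × 60% = 24%.
Via Auriga → Orbis: 40% × 72% × 40% = 11.52%.
Total: 24% + 11.52% = 35.52%.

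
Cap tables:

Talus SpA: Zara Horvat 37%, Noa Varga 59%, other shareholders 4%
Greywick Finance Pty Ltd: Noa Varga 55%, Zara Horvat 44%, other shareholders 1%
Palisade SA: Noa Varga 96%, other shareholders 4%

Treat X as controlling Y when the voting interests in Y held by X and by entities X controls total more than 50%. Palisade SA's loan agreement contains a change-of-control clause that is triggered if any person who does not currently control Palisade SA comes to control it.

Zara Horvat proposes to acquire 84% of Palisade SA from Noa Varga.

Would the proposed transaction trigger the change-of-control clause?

The purchase adds only to Zara's holdings (Noa's stake shrinks), so Zara is the only person who could newly come to control Palisade.
Zara's largest direct stake is 44% in Greywick, which does not meet the threshold, so Zara controls no company.
Neither Zara nor any entity Zara controls holds any voting interest in Palisade.
So before the transaction, Zara does not control Palisade.
After the purchase, Zara holds 84% of Palisade directly, and Noa's stake falls to 12%.
Zara holds 84% of Palisade, so Zara controls Palisade.
Zara did not control Palisade before and does after, so the clause is triggered.

Yes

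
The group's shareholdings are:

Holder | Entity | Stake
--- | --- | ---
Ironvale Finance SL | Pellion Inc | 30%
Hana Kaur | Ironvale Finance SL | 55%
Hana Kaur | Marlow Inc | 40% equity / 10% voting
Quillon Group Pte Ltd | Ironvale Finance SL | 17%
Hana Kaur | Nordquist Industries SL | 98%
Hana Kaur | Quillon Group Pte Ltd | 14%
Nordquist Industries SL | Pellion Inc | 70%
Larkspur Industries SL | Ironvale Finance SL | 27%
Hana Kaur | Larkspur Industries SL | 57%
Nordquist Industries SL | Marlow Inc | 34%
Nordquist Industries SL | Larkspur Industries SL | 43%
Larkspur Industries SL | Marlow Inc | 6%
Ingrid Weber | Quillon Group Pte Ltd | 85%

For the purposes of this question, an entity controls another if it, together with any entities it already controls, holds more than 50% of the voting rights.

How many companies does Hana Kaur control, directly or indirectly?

Hana holds 98% of Nordquist, so Hana controls Nordquist.
Hana and Nordquist together hold 57% + 43% = 100% of Larkspur, so Hana controls Larkspur.
Hana and Larkspur together hold 55% + 27% = 82% of Ironvale, so Hana controls Ironvale.
Ironvale and Nordquist together hold 30% + 70% = 100% of Pellion, so Hana controls Pellion.
No other company's threshold is met.
Hana controls 4 companies.

4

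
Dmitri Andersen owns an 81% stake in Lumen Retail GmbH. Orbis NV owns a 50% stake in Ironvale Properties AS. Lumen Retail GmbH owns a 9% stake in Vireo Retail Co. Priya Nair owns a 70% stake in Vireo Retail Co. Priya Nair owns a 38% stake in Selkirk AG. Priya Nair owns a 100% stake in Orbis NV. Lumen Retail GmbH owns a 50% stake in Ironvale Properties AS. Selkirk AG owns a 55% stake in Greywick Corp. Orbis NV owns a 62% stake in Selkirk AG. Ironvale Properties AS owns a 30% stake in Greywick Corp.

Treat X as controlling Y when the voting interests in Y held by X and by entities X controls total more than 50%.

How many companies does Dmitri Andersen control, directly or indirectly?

1

Dmitri holds 81% of Lumen, so Dmitri controls Lumen.
No other company's threshold is met.
Dmitri controls 1 company.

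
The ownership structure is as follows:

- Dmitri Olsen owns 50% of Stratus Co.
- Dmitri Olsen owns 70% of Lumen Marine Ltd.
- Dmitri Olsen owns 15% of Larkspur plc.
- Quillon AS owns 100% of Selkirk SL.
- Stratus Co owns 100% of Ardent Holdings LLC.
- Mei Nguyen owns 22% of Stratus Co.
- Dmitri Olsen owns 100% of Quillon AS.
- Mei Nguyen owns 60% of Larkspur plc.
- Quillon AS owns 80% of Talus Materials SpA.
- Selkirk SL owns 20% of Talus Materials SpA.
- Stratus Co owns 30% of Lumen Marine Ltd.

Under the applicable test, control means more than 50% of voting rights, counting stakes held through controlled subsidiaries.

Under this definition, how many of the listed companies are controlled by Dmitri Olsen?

4

Dmitri holds 100% of Quillon, so Dmitri controls Quillon.
Quillon holds 100% of Selkirk, so Dmitri controls Selkirk.
Dmitri holds 70% of Lumen, so Dmitri controls Lumen.
Quillon and Selkirk together hold 80% + 20% = 100% of Talus, so Dmitri controls Talus.
No other company's threshold is met.
Dmitri controls 4 companies.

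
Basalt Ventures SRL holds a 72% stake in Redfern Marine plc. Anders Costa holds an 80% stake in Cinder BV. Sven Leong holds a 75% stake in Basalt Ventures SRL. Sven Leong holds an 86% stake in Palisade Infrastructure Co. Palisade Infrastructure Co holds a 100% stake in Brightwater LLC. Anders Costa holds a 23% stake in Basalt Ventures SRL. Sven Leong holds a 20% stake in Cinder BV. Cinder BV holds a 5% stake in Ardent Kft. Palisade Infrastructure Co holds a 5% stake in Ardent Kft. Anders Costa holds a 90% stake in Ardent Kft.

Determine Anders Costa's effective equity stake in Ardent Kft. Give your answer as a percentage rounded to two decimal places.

Anders reaches Ardent along 2 paths.
Via Cinder: 80% × 5% = 4%.
Direct stake: 90% = 90%.
Total: 4% + 90% = 94%.
Rounded: 94.00%.

94.00%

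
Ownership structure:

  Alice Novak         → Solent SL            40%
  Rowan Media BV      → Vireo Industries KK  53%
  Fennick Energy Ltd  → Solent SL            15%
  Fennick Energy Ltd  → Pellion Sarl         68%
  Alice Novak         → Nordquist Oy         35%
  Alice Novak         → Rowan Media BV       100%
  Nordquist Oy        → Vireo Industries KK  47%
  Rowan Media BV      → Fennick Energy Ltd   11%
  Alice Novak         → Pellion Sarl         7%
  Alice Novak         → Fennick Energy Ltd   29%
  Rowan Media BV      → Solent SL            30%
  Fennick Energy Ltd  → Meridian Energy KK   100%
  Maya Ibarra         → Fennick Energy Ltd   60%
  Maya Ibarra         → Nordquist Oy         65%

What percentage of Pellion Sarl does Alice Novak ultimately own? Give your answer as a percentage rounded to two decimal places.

34.20%

Alice reaches Pellion along 3 paths.
Direct stake: 7% = 7%.
Via Fennick: 29% × 68% = 19.72%.
Via Rowan → Fennick: 100% × 11% × 68% = 7.48%.
Total: 7% + 19.72% + 7.48% = 34.2%.
Rounded: 34.20%.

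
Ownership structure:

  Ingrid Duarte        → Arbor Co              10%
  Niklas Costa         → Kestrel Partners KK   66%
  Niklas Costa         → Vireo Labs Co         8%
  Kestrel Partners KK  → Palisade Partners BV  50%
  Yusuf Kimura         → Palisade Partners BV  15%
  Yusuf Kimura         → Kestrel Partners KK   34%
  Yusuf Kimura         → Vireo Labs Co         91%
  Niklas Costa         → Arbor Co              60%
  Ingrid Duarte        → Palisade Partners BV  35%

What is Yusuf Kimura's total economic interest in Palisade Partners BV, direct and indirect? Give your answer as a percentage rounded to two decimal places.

Yusuf reaches Palisade along 2 paths.
Via Kestrel: 34% × 50% = 17%.
Direct stake: 15% = 15%.
Total: 17% + 15% = 32%.
Rounded: 32.00%.

32.00%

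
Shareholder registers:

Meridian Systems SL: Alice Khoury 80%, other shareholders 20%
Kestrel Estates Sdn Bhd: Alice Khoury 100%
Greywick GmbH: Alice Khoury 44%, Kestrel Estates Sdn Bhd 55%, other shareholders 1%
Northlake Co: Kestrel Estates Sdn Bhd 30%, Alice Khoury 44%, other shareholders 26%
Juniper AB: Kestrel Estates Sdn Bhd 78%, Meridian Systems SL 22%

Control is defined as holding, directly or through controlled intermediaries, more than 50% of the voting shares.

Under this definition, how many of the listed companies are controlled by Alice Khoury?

Alice holds 80% of Meridian, so Alice controls Meridian.
Alice holds 100% of Kestrel, so Alice controls Kestrel.
Alice and Kestrel together hold 44% + 55% = 99% of Greywick, so Alice controls Greywick.
Kestrel and Alice together hold 30% + 44% = 74% of Northlake, so Alice controls Northlake.
Kestrel and Meridian together hold 78% + 22% = 100% of Juniper, so Alice controls Juniper.
Alice controls 5 companies.

5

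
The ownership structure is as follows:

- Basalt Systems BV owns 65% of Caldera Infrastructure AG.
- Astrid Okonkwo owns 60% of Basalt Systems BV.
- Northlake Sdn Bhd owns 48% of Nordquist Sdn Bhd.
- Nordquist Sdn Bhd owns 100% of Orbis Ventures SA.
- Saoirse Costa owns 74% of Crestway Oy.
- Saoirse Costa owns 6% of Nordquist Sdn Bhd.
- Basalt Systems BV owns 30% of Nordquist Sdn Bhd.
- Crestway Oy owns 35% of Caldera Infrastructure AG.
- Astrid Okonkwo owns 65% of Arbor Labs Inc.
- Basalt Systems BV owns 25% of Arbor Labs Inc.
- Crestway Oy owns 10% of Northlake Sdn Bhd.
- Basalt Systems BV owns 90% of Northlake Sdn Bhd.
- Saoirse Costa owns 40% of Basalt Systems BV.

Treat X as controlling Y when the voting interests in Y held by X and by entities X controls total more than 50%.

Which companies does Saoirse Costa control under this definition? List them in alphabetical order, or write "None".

Saoirse holds 74% of Crestway, so Saoirse controls Crestway.
No other company's threshold is met.

Crestway Oy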